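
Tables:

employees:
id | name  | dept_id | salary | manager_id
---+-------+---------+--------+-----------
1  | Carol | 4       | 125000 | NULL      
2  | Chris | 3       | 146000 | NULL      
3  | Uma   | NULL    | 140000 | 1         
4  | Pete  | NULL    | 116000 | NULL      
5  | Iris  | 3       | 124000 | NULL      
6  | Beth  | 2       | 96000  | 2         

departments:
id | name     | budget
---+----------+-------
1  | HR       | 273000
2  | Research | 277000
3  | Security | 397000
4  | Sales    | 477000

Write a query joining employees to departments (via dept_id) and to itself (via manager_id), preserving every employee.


Two LEFT JOINs from the same base table employees: one to departments via dept_id, one to employees itself via manager_id. Both are LEFT so every employee is preserved.
Match against departments:
  - employee 1 (Carol): dept_id=4 -> matches Sales
  - employee 2 (Chris): dept_id=3 -> matches Security
  - employee 3 (Uma): dept_id=NULL, no match -> kept with NULL
  - employee 4 (Pete): dept_id=NULL, no match -> kept with NULL
  - employee 5 (Iris): dept_id=3 -> matches Security
  - employee 6 (Beth): dept_id=2 -> matches Research
Match against employees (self):
  - employee 1 (Carol): manager_id=NULL -> NULL
  - employee 2 (Chris): manager_id=NULL -> NULL
  - employee 3 (Uma): manager_id=1 -> Carol
  - employee 4 (Pete): manager_id=NULL -> NULL
  - employee 5 (Iris): manager_id=NULL -> NULL
  - employee 6 (Beth): manager_id=2 -> Chris

SQL:
SELECT a.name, b.name AS department, c.name AS manager
FROM employees a
LEFT JOIN departments b ON a.dept_id = b.id
LEFT JOIN employees c ON a.manager_id = c.id

Result:
name  | department | manager
------+------------+--------
Carol | Sales      | NULL   
Chris | Security   | NULL   
Uma   | NULL       | Carol  
Pete  | NULL       | NULL   
Iris  | Security   | NULL   
Beth  | Research   | Chris  


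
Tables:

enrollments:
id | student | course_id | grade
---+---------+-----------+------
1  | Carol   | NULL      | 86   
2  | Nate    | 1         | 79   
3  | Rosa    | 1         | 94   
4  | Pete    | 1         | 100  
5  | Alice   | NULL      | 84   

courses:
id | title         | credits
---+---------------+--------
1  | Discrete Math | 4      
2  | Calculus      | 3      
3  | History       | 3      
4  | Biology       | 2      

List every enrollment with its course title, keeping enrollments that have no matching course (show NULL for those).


LEFT JOIN keeps every row from enrollments (the left table); where course_id has no match in courses, the course columns become NULL. Walk through each enrollment:
  - enrollment 1 (Carol): course_id=NULL, no match -> kept with NULL
  - enrollment 2 (Nate): course_id=1 -> matches Discrete Math
  - enrollment 3 (Rosa): course_id=1 -> matches Discrete Math
  - enrollment 4 (Pete): course_id=1 -> matches Discrete Math
  - enrollment 5 (Alice): course_id=NULL, no match -> kept with NULL
All 5 rows appear; 2 have NULL course.

SQL:
SELECT a.student, b.title AS course
FROM enrollments a
LEFT JOIN courses b ON a.course_id = b.id

Result:
student | course       
--------+--------------
Carol   | NULL         
Nate    | Discrete Math
Rosa    | Discrete Math
Pete    | Discrete Math
Alice   | NULL         


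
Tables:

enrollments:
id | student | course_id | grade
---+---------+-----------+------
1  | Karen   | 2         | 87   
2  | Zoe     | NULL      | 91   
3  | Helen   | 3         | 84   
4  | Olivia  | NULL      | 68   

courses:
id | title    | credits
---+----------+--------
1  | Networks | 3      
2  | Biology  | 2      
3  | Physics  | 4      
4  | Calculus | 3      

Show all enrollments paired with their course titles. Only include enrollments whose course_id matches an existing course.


INNER JOIN keeps only enrollments rows whose course_id matches an id in courses. Walk through each enrollment:
  - enrollment 1 (Karen): course_id=2 -> matches Biology
  - enrollment 2 (Zoe): course_id=NULL, no match -> dropped
  - enrollment 3 (Helen): course_id=3 -> matches Physics
  - enrollment 4 (Olivia): course_id=NULL, no match -> dropped
So 2 of 4 rows are dropped.

SQL:
SELECT a.student, b.title AS course
FROM enrollments a
INNER JOIN courses b ON a.course_id = b.id

Result:
student | course 
--------+--------
Karen   | Biology
Helen   | Physics


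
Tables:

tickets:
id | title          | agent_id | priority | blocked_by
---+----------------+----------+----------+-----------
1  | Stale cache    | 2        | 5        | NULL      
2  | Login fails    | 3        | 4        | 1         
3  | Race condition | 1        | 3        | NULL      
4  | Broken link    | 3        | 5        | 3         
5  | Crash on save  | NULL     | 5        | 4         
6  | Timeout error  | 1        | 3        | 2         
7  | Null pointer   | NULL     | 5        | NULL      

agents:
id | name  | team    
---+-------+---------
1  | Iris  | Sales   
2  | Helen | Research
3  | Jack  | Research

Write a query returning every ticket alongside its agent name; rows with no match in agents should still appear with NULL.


LEFT JOIN keeps every row from tickets (the left table); where agent_id has no match in agents, the agent columns become NULL. Walk through each ticket:
  - ticket 1 (Stale cache): agent_id=2 -> matches Helen
  - ticket 2 (Login fails): agent_id=3 -> matches Jack
  - ticket 3 (Race condition): agent_id=1 -> matches Iris
  - ticket 4 (Broken link): agent_id=3 -> matches Jack
  - ticket 5 (Crash on save): agent_id=NULL, no match -> kept with NULL
  - ticket 6 (Timeout error): agent_id=1 -> matches Iris
  - ticket 7 (Null pointer): agent_id=NULL, no match -> kept with NULL
All 7 rows appear; 2 have NULL agent.

SQL:
SELECT a.title, b.name AS agent
FROM tickets a
LEFT JOIN agents b ON a.agent_id = b.id

Result:
title          | agent
---------------+------
Stale cache    | Helen
Login fails    | Jack 
Race condition | Iris 
Broken link    | Jack 
Crash on save  | NULL 
Timeout error  | Iris 
Null pointer   | NULL 


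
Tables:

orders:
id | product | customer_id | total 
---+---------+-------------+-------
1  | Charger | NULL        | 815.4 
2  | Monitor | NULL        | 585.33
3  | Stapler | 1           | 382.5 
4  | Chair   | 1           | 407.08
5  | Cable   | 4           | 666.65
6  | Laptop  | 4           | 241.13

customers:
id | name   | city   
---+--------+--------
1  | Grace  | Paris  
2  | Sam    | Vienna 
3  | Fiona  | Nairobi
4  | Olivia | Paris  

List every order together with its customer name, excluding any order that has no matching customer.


INNER JOIN keeps only orders rows whose customer_id matches an id in customers. Walk through each order:
  - order 1 (Charger): customer_id=NULL, no match -> dropped
  - order 2 (Monitor): customer_id=NULL, no match -> dropped
  - order 3 (Stapler): customer_id=1 -> matches Grace
  - order 4 (Chair): customer_id=1 -> matches Grace
  - order 5 (Cable): customer_id=4 -> matches Olivia
  - order 6 (Laptop): customer_id=4 -> matches Olivia
So 2 of 6 rows are dropped.

SQL:
SELECT a.product, b.name AS customer
FROM orders a
INNER JOIN customers b ON a.customer_id = b.id

Result:
product | customer
--------+---------
Stapler | Grace   
Chair   | Grace   
Cable   | Olivia  
Laptop  | Olivia  


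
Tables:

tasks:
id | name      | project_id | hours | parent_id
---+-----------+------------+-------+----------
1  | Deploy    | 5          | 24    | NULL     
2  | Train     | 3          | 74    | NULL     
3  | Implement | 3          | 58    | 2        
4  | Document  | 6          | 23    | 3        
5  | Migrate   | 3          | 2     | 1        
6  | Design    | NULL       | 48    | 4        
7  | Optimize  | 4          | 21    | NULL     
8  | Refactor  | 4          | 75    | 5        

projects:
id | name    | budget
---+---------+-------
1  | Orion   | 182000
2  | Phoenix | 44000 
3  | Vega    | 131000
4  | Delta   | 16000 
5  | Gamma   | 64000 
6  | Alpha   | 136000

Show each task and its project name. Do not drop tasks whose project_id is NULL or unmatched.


LEFT JOIN keeps every row from tasks (the left table); where project_id has no match in projects, the project columns become NULL. Walk through each task:
  - task 1 (Deploy): project_id=5 -> matches Gamma
  - task 2 (Train): project_id=3 -> matches Vega
  - task 3 (Implement): project_id=3 -> matches Vega
  - task 4 (Document): project_id=6 -> matches Alpha
  - task 5 (Migrate): project_id=3 -> matches Vega
  - task 6 (Design): project_id=NULL, no match -> kept with NULL
  - task 7 (Optimize): project_id=4 -> matches Delta
  - task 8 (Refactor): project_id=4 -> matches Delta
All 8 rows appear; 1 has NULL project.

SQL:
SELECT a.name, b.name AS project
FROM tasks a
LEFT JOIN projects b ON a.project_id = b.id

Result:
name      | project
----------+--------
Deploy    | Gamma  
Train     | Vega   
Implement | Vega   
Document  | Alpha  
Migrate   | Vega   
Design    | NULL   
Optimize  | Delta  
Refactor  | Delta  


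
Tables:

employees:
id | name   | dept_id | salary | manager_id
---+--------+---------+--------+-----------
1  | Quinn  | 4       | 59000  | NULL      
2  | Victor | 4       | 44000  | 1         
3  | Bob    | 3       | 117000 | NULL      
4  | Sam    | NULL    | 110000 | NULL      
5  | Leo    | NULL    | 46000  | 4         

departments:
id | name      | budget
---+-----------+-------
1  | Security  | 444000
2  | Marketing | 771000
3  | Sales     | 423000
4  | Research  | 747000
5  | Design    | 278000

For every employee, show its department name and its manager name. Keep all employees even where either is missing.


Two LEFT JOINs from the same base table employees: one to departments via dept_id, one to employees itself via manager_id. Both are LEFT so every employee is preserved.
Match against departments:
  - employee 1 (Quinn): dept_id=4 -> matches Research
  - employee 2 (Victor): dept_id=4 -> matches Research
  - employee 3 (Bob): dept_id=3 -> matches Sales
  - employee 4 (Sam): dept_id=NULL, no match -> kept with NULL
  - employee 5 (Leo): dept_id=NULL, no match -> kept with NULL
Match against employees (self):
  - employee 1 (Quinn): manager_id=NULL -> NULL
  - employee 2 (Victor): manager_id=1 -> Quinn
  - employee 3 (Bob): manager_id=NULL -> NULL
  - employee 4 (Sam): manager_id=NULL -> NULL
  - employee 5 (Leo): manager_id=4 -> Sam

SQL:
SELECT a.name, b.name AS department, c.name AS manager
FROM employees a
LEFT JOIN departments b ON a.dept_id = b.id
LEFT JOIN employees c ON a.manager_id = c.id

Result:
name   | department | manager
-------+------------+--------
Quinn  | Research   | NULL   
Victor | Research   | Quinn  
Bob    | Sales      | NULL   
Sam    | NULL       | NULL   
Leo    | NULL       | Sam    


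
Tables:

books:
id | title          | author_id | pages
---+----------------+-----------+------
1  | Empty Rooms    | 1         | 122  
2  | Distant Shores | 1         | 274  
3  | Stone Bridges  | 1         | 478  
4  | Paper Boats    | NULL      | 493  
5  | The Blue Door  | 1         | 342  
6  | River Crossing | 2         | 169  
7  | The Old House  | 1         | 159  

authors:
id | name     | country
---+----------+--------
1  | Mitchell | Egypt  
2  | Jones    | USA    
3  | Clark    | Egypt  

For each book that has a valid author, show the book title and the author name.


INNER JOIN keeps only books rows whose author_id matches an id in authors. Walk through each book:
  - book 1 (Empty Rooms): author_id=1 -> matches Mitchell
  - book 2 (Distant Shores): author_id=1 -> matches Mitchell
  - book 3 (Stone Bridges): author_id=1 -> matches Mitchell
  - book 4 (Paper Boats): author_id=NULL, no match -> dropped
  - book 5 (The Blue Door): author_id=1 -> matches Mitchell
  - book 6 (River Crossing): author_id=2 -> matches Jones
  - book 7 (The Old House): author_id=1 -> matches Mitchell
So 1 of 7 rows is dropped.

SQL:
SELECT a.title, b.name AS author
FROM books a
INNER JOIN authors b ON a.author_id = b.id

Result:
title          | author  
---------------+---------
Empty Rooms    | Mitchell
Distant Shores | Mitchell
Stone Bridges  | Mitchell
The Blue Door  | Mitchell
River Crossing | Jones   
The Old House  | Mitchell


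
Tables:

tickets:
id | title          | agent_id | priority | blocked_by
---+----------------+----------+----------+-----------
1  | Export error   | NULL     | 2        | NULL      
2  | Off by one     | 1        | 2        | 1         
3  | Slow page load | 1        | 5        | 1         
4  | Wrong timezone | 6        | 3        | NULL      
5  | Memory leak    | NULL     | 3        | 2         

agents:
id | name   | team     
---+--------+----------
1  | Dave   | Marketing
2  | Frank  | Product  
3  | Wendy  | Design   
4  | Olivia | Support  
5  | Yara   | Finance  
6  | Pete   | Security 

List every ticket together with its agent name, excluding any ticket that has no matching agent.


INNER JOIN keeps only tickets rows whose agent_id matches an id in agents. Walk through each ticket:
  - ticket 1 (Export error): agent_id=NULL, no match -> dropped
  - ticket 2 (Off by one): agent_id=1 -> matches Dave
  - ticket 3 (Slow page load): agent_id=1 -> matches Dave
  - ticket 4 (Wrong timezone): agent_id=6 -> matches Pete
  - ticket 5 (Memory leak): agent_id=NULL, no match -> dropped
So 2 of 5 rows are dropped.

SQL:
SELECT a.title, b.name AS agent
FROM tickets a
INNER JOIN agents b ON a.agent_id = b.id

Result:
title          | agent
---------------+------
Off by one     | Dave 
Slow page load | Dave 
Wrong timezone | Pete 


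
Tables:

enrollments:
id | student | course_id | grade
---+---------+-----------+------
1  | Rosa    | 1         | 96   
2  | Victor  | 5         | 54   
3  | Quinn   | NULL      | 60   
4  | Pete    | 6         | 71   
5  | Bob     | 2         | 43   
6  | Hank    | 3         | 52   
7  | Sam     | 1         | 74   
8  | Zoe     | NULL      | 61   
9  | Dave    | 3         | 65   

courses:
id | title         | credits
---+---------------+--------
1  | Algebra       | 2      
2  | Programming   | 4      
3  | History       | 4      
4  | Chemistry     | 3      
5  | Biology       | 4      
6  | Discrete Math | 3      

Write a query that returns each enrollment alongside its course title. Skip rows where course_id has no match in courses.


INNER JOIN keeps only enrollments rows whose course_id matches an id in courses. Walk through each enrollment:
  - enrollment 1 (Rosa): course_id=1 -> matches Algebra
  - enrollment 2 (Victor): course_id=5 -> matches Biology
  - enrollment 3 (Quinn): course_id=NULL, no match -> dropped
  - enrollment 4 (Pete): course_id=6 -> matches Discrete Math
  - enrollment 5 (Bob): course_id=2 -> matches Programming
  - enrollment 6 (Hank): course_id=3 -> matches History
  - enrollment 7 (Sam): course_id=1 -> matches Algebra
  - enrollment 8 (Zoe): course_id=NULL, no match -> dropped
  - enrollment 9 (Dave): course_id=3 -> matches History
So 2 of 9 rows are dropped.

SQL:
SELECT a.student, b.title AS course
FROM enrollments a
INNER JOIN courses b ON a.course_id = b.id

Result:
student | course       
--------+--------------
Rosa    | Algebra      
Victor  | Biology      
Pete    | Discrete Math
Bob     | Programming  
Hank    | History      
Sam     | Algebra      
Dave    | History      


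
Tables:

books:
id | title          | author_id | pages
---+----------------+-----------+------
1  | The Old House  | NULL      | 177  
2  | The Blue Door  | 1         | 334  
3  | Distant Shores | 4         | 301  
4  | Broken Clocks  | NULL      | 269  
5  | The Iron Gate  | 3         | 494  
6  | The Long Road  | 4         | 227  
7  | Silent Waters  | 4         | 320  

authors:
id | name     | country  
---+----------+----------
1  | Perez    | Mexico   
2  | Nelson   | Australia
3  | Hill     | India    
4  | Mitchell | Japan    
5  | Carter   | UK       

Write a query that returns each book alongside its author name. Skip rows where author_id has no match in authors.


INNER JOIN keeps only books rows whose author_id matches an id in authors. Walk through each book:
  - book 1 (The Old House): author_id=NULL, no match -> dropped
  - book 2 (The Blue Door): author_id=1 -> matches Perez
  - book 3 (Distant Shores): author_id=4 -> matches Mitchell
  - book 4 (Broken Clocks): author_id=NULL, no match -> dropped
  - book 5 (The Iron Gate): author_id=3 -> matches Hill
  - book 6 (The Long Road): author_id=4 -> matches Mitchell
  - book 7 (Silent Waters): author_id=4 -> matches Mitchell
So 2 of 7 rows are dropped.

SQL:
SELECT a.title, b.name AS author
FROM books a
INNER JOIN authors b ON a.author_id = b.id

Result:
title          | author  
---------------+---------
The Blue Door  | Perez   
Distant Shores | Mitchell
The Iron Gate  | Hill    
The Long Road  | Mitchell
Silent Waters  | Mitchell


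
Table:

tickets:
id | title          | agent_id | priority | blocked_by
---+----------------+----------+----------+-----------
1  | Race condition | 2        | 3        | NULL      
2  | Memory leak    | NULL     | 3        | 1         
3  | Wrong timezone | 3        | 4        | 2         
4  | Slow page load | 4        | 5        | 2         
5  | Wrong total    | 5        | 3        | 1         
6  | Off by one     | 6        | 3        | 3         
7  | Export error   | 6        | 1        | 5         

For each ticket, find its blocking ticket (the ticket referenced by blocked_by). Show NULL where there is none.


This is a self-join: tickets is joined to a second copy of itself, matching each row's blocked_by to another row's id. Use LEFT JOIN so rows with blocked_by=NULL are kept.
  - ticket 1 (Race condition): blocked_by=NULL -> NULL
  - ticket 2 (Memory leak): blocked_by=1 -> Race condition
  - ticket 3 (Wrong timezone): blocked_by=2 -> Memory leak
  - ticket 4 (Slow page load): blocked_by=2 -> Memory leak
  - ticket 5 (Wrong total): blocked_by=1 -> Race condition
  - ticket 6 (Off by one): blocked_by=3 -> Wrong timezone
  - ticket 7 (Export error): blocked_by=5 -> Wrong total

SQL:
SELECT a.title AS item, b.title AS blocked_by
FROM tickets a
LEFT JOIN tickets b ON a.blocked_by = b.id

Result:
item           | blocked_by    
---------------+---------------
Race condition | NULL          
Memory leak    | Race condition
Wrong timezone | Memory leak   
Slow page load | Memory leak   
Wrong total    | Race condition
Off by one     | Wrong timezone
Export error   | Wrong total   


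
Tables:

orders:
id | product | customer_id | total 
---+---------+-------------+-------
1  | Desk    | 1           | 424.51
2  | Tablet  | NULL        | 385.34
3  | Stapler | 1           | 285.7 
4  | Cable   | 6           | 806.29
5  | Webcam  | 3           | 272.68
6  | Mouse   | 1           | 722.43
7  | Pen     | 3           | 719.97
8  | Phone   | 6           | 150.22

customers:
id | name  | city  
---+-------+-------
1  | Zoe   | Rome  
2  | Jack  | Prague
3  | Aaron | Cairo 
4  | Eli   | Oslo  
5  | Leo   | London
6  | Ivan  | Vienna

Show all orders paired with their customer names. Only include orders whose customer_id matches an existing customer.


INNER JOIN keeps only orders rows whose customer_id matches an id in customers. Walk through each order:
  - order 1 (Desk): customer_id=1 -> matches Zoe
  - order 2 (Tablet): customer_id=NULL, no match -> dropped
  - order 3 (Stapler): customer_id=1 -> matches Zoe
  - order 4 (Cable): customer_id=6 -> matches Ivan
  - order 5 (Webcam): customer_id=3 -> matches Aaron
  - order 6 (Mouse): customer_id=1 -> matches Zoe
  - order 7 (Pen): customer_id=3 -> matches Aaron
  - order 8 (Phone): customer_id=6 -> matches Ivan
So 1 of 8 rows is dropped.

SQL:
SELECT a.product, b.name AS customer
FROM orders a
INNER JOIN customers b ON a.customer_id = b.id

Result:
product | customer
--------+---------
Desk    | Zoe     
Stapler | Zoe     
Cable   | Ivan    
Webcam  | Aaron   
Mouse   | Zoe     
Pen     | Aaron   
Phone   | Ivan    


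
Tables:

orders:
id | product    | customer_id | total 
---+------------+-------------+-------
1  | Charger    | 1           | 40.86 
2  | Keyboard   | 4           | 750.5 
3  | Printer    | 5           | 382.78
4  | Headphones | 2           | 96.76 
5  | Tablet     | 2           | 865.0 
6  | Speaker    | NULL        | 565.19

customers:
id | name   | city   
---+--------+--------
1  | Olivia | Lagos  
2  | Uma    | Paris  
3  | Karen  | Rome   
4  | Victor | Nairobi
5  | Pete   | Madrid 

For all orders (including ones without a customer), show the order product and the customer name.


LEFT JOIN keeps every row from orders (the left table); where customer_id has no match in customers, the customer columns become NULL. Walk through each order:
  - order 1 (Charger): customer_id=1 -> matches Olivia
  - order 2 (Keyboard): customer_id=4 -> matches Victor
  - order 3 (Printer): customer_id=5 -> matches Pete
  - order 4 (Headphones): customer_id=2 -> matches Uma
  - order 5 (Tablet): customer_id=2 -> matches Uma
  - order 6 (Speaker): customer_id=NULL, no match -> kept with NULL
All 6 rows appear; 1 has NULL customer.

SQL:
SELECT a.product, b.name AS customer
FROM orders a
LEFT JOIN customers b ON a.customer_id = b.id

Result:
product    | customer
-----------+---------
Charger    | Olivia  
Keyboard   | Victor  
Printer    | Pete    
Headphones | Uma     
Tablet     | Uma     
Speaker    | NULL    


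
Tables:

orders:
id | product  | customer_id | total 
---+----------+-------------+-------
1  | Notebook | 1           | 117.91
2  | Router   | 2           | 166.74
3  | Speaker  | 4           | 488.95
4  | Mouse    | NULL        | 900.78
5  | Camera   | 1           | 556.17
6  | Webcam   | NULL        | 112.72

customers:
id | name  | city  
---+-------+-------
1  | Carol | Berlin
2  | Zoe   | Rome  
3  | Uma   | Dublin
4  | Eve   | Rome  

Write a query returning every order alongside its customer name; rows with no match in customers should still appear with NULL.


LEFT JOIN keeps every row from orders (the left table); where customer_id has no match in customers, the customer columns become NULL. Walk through each order:
  - order 1 (Notebook): customer_id=1 -> matches Carol
  - order 2 (Router): customer_id=2 -> matches Zoe
  - order 3 (Speaker): customer_id=4 -> matches Eve
  - order 4 (Mouse): customer_id=NULL, no match -> kept with NULL
  - order 5 (Camera): customer_id=1 -> matches Carol
  - order 6 (Webcam): customer_id=NULL, no match -> kept with NULL
All 6 rows appear; 2 have NULL customer.

SQL:
SELECT a.product, b.name AS customer
FROM orders a
LEFT JOIN customers b ON a.customer_id = b.id

Result:
product  | customer
---------+---------
Notebook | Carol   
Router   | Zoe     
Speaker  | Eve     
Mouse    | NULL    
Camera   | Carol   
Webcam   | NULL    


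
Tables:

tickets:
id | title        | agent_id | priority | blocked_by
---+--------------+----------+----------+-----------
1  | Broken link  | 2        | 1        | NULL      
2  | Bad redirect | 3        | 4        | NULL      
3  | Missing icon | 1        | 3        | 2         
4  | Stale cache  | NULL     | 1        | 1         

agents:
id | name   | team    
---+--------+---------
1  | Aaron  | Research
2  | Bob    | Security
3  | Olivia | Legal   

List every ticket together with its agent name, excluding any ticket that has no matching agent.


INNER JOIN keeps only tickets rows whose agent_id matches an id in agents. Walk through each ticket:
  - ticket 1 (Broken link): agent_id=2 -> matches Bob
  - ticket 2 (Bad redirect): agent_id=3 -> matches Olivia
  - ticket 3 (Missing icon): agent_id=1 -> matches Aaron
  - ticket 4 (Stale cache): agent_id=NULL, no match -> dropped
So 1 of 4 rows is dropped.

SQL:
SELECT a.title, b.name AS agent
FROM tickets a
INNER JOIN agents b ON a.agent_id = b.id

Result:
title        | agent 
-------------+-------
Broken link  | Bob   
Bad redirect | Olivia
Missing icon | Aaron 


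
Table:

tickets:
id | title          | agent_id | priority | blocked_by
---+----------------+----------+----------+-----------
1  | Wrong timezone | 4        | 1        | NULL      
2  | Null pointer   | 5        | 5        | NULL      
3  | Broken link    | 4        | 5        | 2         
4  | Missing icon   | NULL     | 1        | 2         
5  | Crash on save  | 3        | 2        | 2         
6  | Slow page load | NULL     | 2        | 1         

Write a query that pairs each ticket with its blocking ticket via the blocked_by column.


This is a self-join: tickets is joined to a second copy of itself, matching each row's blocked_by to another row's id. Use LEFT JOIN so rows with blocked_by=NULL are kept.
  - ticket 1 (Wrong timezone): blocked_by=NULL -> NULL
  - ticket 2 (Null pointer): blocked_by=NULL -> NULL
  - ticket 3 (Broken link): blocked_by=2 -> Null pointer
  - ticket 4 (Missing icon): blocked_by=2 -> Null pointer
  - ticket 5 (Crash on save): blocked_by=2 -> Null pointer
  - ticket 6 (Slow page load): blocked_by=1 -> Wrong timezone

SQL:
SELECT a.title AS item, b.title AS blocked_by
FROM tickets a
LEFT JOIN tickets b ON a.blocked_by = b.id

Result:
item           | blocked_by    
---------------+---------------
Wrong timezone | NULL          
Null pointer   | NULL          
Broken link    | Null pointer  
Missing icon   | Null pointer  
Crash on save  | Null pointer  
Slow page load | Wrong timezone


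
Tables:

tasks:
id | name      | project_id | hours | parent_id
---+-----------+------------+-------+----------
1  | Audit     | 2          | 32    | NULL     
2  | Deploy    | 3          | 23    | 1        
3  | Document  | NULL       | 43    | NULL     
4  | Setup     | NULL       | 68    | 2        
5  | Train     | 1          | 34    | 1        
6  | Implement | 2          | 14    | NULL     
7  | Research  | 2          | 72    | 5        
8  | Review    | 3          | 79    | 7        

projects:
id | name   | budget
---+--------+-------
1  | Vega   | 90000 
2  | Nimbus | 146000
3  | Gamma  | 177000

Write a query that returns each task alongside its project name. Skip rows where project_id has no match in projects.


INNER JOIN keeps only tasks rows whose project_id matches an id in projects. Walk through each task:
  - task 1 (Audit): project_id=2 -> matches Nimbus
  - task 2 (Deploy): project_id=3 -> matches Gamma
  - task 3 (Document): project_id=NULL, no match -> dropped
  - task 4 (Setup): project_id=NULL, no match -> dropped
  - task 5 (Train): project_id=1 -> matches Vega
  - task 6 (Implement): project_id=2 -> matches Nimbus
  - task 7 (Research): project_id=2 -> matches Nimbus
  - task 8 (Review): project_id=3 -> matches Gamma
So 2 of 8 rows are dropped.

SQL:
SELECT a.name, b.name AS project
FROM tasks a
INNER JOIN projects b ON a.project_id = b.id

Result:
name      | project
----------+--------
Audit     | Nimbus 
Deploy    | Gamma  
Train     | Vega   
Implement | Nimbus 
Research  | Nimbus 
Review    | Gamma  


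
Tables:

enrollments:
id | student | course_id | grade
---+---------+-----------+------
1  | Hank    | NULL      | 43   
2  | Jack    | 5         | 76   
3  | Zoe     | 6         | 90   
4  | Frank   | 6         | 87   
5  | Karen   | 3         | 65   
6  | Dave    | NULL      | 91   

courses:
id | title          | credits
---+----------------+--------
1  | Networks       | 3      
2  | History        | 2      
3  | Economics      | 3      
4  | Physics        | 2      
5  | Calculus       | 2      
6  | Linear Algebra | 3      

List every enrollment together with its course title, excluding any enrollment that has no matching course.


INNER JOIN keeps only enrollments rows whose course_id matches an id in courses. Walk through each enrollment:
  - enrollment 1 (Hank): course_id=NULL, no match -> dropped
  - enrollment 2 (Jack): course_id=5 -> matches Calculus
  - enrollment 3 (Zoe): course_id=6 -> matches Linear Algebra
  - enrollment 4 (Frank): course_id=6 -> matches Linear Algebra
  - enrollment 5 (Karen): course_id=3 -> matches Economics
  - enrollment 6 (Dave): course_id=NULL, no match -> dropped
So 2 of 6 rows are dropped.

SQL:
SELECT a.student, b.title AS course
FROM enrollments a
INNER JOIN courses b ON a.course_id = b.id

Result:
student | course        
--------+---------------
Jack    | Calculus      
Zoe     | Linear Algebra
Frank   | Linear Algebra
Karen   | Economics     


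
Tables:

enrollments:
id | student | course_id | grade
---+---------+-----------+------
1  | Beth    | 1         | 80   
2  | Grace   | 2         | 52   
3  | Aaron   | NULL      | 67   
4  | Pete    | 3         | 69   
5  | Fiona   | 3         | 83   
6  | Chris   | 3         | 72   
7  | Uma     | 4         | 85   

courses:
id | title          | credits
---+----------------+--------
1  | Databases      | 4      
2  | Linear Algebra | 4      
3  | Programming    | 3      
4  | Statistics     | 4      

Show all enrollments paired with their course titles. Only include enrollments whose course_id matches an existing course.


INNER JOIN keeps only enrollments rows whose course_id matches an id in courses. Walk through each enrollment:
  - enrollment 1 (Beth): course_id=1 -> matches Databases
  - enrollment 2 (Grace): course_id=2 -> matches Linear Algebra
  - enrollment 3 (Aaron): course_id=NULL, no match -> dropped
  - enrollment 4 (Pete): course_id=3 -> matches Programming
  - enrollment 5 (Fiona): course_id=3 -> matches Programming
  - enrollment 6 (Chris): course_id=3 -> matches Programming
  - enrollment 7 (Uma): course_id=4 -> matches Statistics
So 1 of 7 rows is dropped.

SQL:
SELECT a.student, b.title AS course
FROM enrollments a
INNER JOIN courses b ON a.course_id = b.id

Result:
student | course        
--------+---------------
Beth    | Databases     
Grace   | Linear Algebra
Pete    | Programming   
Fiona   | Programming   
Chris   | Programming   
Uma     | Statistics    


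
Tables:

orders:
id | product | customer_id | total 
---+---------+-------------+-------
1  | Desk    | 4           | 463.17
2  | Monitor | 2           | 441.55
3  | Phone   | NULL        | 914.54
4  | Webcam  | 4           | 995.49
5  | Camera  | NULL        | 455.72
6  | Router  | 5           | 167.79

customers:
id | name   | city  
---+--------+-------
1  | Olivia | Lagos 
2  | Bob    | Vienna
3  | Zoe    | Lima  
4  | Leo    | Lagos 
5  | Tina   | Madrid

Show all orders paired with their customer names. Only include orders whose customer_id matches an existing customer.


INNER JOIN keeps only orders rows whose customer_id matches an id in customers. Walk through each order:
  - order 1 (Desk): customer_id=4 -> matches Leo
  - order 2 (Monitor): customer_id=2 -> matches Bob
  - order 3 (Phone): customer_id=NULL, no match -> dropped
  - order 4 (Webcam): customer_id=4 -> matches Leo
  - order 5 (Camera): customer_id=NULL, no match -> dropped
  - order 6 (Router): customer_id=5 -> matches Tina
So 2 of 6 rows are dropped.

SQL:
SELECT a.product, b.name AS customer
FROM orders a
INNER JOIN customers b ON a.customer_id = b.id

Result:
product | customer
--------+---------
Desk    | Leo     
Monitor | Bob     
Webcam  | Leo     
Router  | Tina    


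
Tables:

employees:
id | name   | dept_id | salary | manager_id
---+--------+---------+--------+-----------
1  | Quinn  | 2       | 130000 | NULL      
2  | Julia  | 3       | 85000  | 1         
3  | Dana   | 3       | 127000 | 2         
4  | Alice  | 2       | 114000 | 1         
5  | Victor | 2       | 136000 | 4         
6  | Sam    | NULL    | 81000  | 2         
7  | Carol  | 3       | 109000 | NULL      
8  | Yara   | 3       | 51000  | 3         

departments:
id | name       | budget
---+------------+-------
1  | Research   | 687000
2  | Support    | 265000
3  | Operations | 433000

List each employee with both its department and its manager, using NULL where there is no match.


Two LEFT JOINs from the same base table employees: one to departments via dept_id, one to employees itself via manager_id. Both are LEFT so every employee is preserved.
Match against departments:
  - employee 1 (Quinn): dept_id=2 -> matches Support
  - employee 2 (Julia): dept_id=3 -> matches Operations
  - employee 3 (Dana): dept_id=3 -> matches Operations
  - employee 4 (Alice): dept_id=2 -> matches Support
  - employee 5 (Victor): dept_id=2 -> matches Support
  - employee 6 (Sam): dept_id=NULL, no match -> kept with NULL
  - employee 7 (Carol): dept_id=3 -> matches Operations
  - employee 8 (Yara): dept_id=3 -> matches Operations
Match against employees (self):
  - employee 1 (Quinn): manager_id=NULL -> NULL
  - employee 2 (Julia): manager_id=1 -> Quinn
  - employee 3 (Dana): manager_id=2 -> Julia
  - employee 4 (Alice): manager_id=1 -> Quinn
  - employee 5 (Victor): manager_id=4 -> Alice
  - employee 6 (Sam): manager_id=2 -> Julia
  - employee 7 (Carol): manager_id=NULL -> NULL
  - employee 8 (Yara): manager_id=3 -> Dana

SQL:
SELECT a.name, b.name AS department, c.name AS manager
FROM employees a
LEFT JOIN departments b ON a.dept_id = b.id
LEFT JOIN employees c ON a.manager_id = c.id

Result:
name   | department | manager
-------+------------+--------
Quinn  | Support    | NULL   
Julia  | Operations | Quinn  
Dana   | Operations | Julia  
Alice  | Support    | Quinn  
Victor | Support    | Alice  
Sam    | NULL       | Julia  
Carol  | Operations | NULL   
Yara   | Operations | Dana   


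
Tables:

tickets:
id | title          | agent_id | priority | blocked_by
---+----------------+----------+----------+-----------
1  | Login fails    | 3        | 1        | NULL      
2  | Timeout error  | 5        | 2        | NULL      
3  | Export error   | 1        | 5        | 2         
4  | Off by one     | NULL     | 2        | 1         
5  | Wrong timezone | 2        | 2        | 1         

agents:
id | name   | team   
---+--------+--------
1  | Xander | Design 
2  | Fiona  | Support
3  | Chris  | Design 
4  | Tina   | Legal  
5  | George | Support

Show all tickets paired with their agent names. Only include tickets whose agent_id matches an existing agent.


INNER JOIN keeps only tickets rows whose agent_id matches an id in agents. Walk through each ticket:
  - ticket 1 (Login fails): agent_id=3 -> matches Chris
  - ticket 2 (Timeout error): agent_id=5 -> matches George
  - ticket 3 (Export error): agent_id=1 -> matches Xander
  - ticket 4 (Off by one): agent_id=NULL, no match -> dropped
  - ticket 5 (Wrong timezone): agent_id=2 -> matches Fiona
So 1 of 5 rows is dropped.

SQL:
SELECT a.title, b.name AS agent
FROM tickets a
INNER JOIN agents b ON a.agent_id = b.id

Result:
title          | agent 
---------------+-------
Login fails    | Chris 
Timeout error  | George
Export error   | Xander
Wrong timezone | Fiona 


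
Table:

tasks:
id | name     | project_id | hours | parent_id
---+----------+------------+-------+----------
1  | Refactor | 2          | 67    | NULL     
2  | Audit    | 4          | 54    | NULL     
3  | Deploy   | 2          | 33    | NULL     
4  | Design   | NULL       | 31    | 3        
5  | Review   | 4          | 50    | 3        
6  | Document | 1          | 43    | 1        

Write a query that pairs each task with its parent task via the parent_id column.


This is a self-join: tasks is joined to a second copy of itself, matching each row's parent_id to another row's id. Use LEFT JOIN so rows with parent_id=NULL are kept.
  - task 1 (Refactor): parent_id=NULL -> NULL
  - task 2 (Audit): parent_id=NULL -> NULL
  - task 3 (Deploy): parent_id=NULL -> NULL
  - task 4 (Design): parent_id=3 -> Deploy
  - task 5 (Review): parent_id=3 -> Deploy
  - task 6 (Document): parent_id=1 -> Refactor

SQL:
SELECT a.name AS item, b.name AS parent
FROM tasks a
LEFT JOIN tasks b ON a.parent_id = b.id

Result:
item     | parent  
---------+---------
Refactor | NULL    
Audit    | NULL    
Deploy   | NULL    
Design   | Deploy  
Review   | Deploy  
Document | Refactor


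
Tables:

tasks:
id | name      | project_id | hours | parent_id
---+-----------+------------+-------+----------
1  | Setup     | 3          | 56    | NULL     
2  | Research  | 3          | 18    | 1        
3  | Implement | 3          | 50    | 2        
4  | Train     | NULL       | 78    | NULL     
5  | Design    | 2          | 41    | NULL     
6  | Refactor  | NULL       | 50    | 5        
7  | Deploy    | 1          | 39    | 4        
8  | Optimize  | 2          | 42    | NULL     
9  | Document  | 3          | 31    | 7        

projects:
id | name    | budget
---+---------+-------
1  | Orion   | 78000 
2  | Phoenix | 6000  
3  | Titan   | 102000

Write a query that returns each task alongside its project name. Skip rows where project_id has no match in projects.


INNER JOIN keeps only tasks rows whose project_id matches an id in projects. Walk through each task:
  - task 1 (Setup): project_id=3 -> matches Titan
  - task 2 (Research): project_id=3 -> matches Titan
  - task 3 (Implement): project_id=3 -> matches Titan
  - task 4 (Train): project_id=NULL, no match -> dropped
  - task 5 (Design): project_id=2 -> matches Phoenix
  - task 6 (Refactor): project_id=NULL, no match -> dropped
  - task 7 (Deploy): project_id=1 -> matches Orion
  - task 8 (Optimize): project_id=2 -> matches Phoenix
  - task 9 (Document): project_id=3 -> matches Titan
So 2 of 9 rows are dropped.

SQL:
SELECT a.name, b.name AS project
FROM tasks a
INNER JOIN projects b ON a.project_id = b.id

Result:
name      | project
----------+--------
Setup     | Titan  
Research  | Titan  
Implement | Titan  
Design    | Phoenix
Deploy    | Orion  
Optimize  | Phoenix
Document  | Titan  


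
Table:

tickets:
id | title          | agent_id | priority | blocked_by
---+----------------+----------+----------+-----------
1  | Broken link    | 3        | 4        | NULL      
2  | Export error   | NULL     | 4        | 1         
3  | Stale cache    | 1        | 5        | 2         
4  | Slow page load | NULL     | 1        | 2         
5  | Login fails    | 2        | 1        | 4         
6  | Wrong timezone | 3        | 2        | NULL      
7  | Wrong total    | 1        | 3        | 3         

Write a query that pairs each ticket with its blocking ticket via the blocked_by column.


This is a self-join: tickets is joined to a second copy of itself, matching each row's blocked_by to another row's id. Use LEFT JOIN so rows with blocked_by=NULL are kept.
  - ticket 1 (Broken link): blocked_by=NULL -> NULL
  - ticket 2 (Export error): blocked_by=1 -> Broken link
  - ticket 3 (Stale cache): blocked_by=2 -> Export error
  - ticket 4 (Slow page load): blocked_by=2 -> Export error
  - ticket 5 (Login fails): blocked_by=4 -> Slow page load
  - ticket 6 (Wrong timezone): blocked_by=NULL -> NULL
  - ticket 7 (Wrong total): blocked_by=3 -> Stale cache

SQL:
SELECT a.title AS item, b.title AS blocked_by
FROM tickets a
LEFT JOIN tickets b ON a.blocked_by = b.id

Result:
item           | blocked_by    
---------------+---------------
Broken link    | NULL          
Export error   | Broken link   
Stale cache    | Export error  
Slow page load | Export error  
Login fails    | Slow page load
Wrong timezone | NULL          
Wrong total    | Stale cache   


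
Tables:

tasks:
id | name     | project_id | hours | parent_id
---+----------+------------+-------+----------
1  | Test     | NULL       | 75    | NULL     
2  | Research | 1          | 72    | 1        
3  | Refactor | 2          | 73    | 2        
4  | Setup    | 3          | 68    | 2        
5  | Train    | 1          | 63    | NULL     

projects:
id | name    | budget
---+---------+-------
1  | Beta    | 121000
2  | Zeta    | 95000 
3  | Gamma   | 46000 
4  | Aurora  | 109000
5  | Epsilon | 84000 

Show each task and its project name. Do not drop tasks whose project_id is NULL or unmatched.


LEFT JOIN keeps every row from tasks (the left table); where project_id has no match in projects, the project columns become NULL. Walk through each task:
  - task 1 (Test): project_id=NULL, no match -> kept with NULL
  - task 2 (Research): project_id=1 -> matches Beta
  - task 3 (Refactor): project_id=2 -> matches Zeta
  - task 4 (Setup): project_id=3 -> matches Gamma
  - task 5 (Train): project_id=1 -> matches Beta
All 5 rows appear; 1 has NULL project.

SQL:
SELECT a.name, b.name AS project
FROM tasks a
LEFT JOIN projects b ON a.project_id = b.id

Result:
name     | project
---------+--------
Test     | NULL   
Research | Beta   
Refactor | Zeta   
Setup    | Gamma  
Train    | Beta   


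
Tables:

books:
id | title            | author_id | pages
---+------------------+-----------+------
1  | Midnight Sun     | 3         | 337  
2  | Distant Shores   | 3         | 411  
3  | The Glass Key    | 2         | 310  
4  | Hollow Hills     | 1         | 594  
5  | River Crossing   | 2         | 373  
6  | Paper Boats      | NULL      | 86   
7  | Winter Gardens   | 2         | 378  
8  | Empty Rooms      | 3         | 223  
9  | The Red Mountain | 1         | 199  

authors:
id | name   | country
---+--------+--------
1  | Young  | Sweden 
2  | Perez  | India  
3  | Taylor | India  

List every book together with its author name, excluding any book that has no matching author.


INNER JOIN keeps only books rows whose author_id matches an id in authors. Walk through each book:
  - book 1 (Midnight Sun): author_id=3 -> matches Taylor
  - book 2 (Distant Shores): author_id=3 -> matches Taylor
  - book 3 (The Glass Key): author_id=2 -> matches Perez
  - book 4 (Hollow Hills): author_id=1 -> matches Young
  - book 5 (River Crossing): author_id=2 -> matches Perez
  - book 6 (Paper Boats): author_id=NULL, no match -> dropped
  - book 7 (Winter Gardens): author_id=2 -> matches Perez
  - book 8 (Empty Rooms): author_id=3 -> matches Taylor
  - book 9 (The Red Mountain): author_id=1 -> matches Young
So 1 of 9 rows is dropped.

SQL:
SELECT a.title, b.name AS author
FROM books a
INNER JOIN authors b ON a.author_id = b.id

Result:
title            | author
-----------------+-------
Midnight Sun     | Taylor
Distant Shores   | Taylor
The Glass Key    | Perez 
Hollow Hills     | Young 
River Crossing   | Perez 
Winter Gardens   | Perez 
Empty Rooms      | Taylor
The Red Mountain | Young 
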